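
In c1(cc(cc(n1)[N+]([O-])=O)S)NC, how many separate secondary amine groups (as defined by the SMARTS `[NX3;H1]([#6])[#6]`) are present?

1

[NX3;H1]([#6])[#6] is the SMARTS for a secondary amine: a trivalent nitrogen with one H, bonded to two carbons.
Exactly one fragment in the molecule meets all constraints, giving 1 match.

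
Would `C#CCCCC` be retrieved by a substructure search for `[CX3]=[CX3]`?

No

The pattern [CX3]=[CX3] describes a non-aromatic C=C double bond between two sp2 carbons — an alkene.
The closest candidate here is an ethynyl group (-C#CH), but the C-C bond is a triple bond, not a double bond. No other fragment satisfies the full query, so there is no match.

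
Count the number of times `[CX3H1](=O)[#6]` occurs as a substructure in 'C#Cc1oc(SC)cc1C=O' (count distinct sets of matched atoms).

1

[CX3H1](=O)[#6] is the SMARTS for an aldehyde: an sp2 carbon with one H, double-bonded to O and single-bonded to carbon.
Exactly one fragment in the molecule meets all constraints, giving 1 match.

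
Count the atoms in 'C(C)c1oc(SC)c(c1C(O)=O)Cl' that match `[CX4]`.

Check the 13 heavy atoms by environment: 1× o (aromatic, X2) → no; 4× c (aromatic, X3) → no; 1× C (X3) → no; 1× O (X1) → no; 1× O (X2) → no; 1× S (X2) → no; 3× C (X4) → match; 1× Cl (X1) → no.
That gives 3 matching atoms.

3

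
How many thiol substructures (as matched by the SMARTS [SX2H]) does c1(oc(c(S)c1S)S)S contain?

[SX2H] is the SMARTS for a thiol: an aliphatic sulfur with two connections, one being H.
The molecule carries 4 separate instances of a thiol (-SH) meeting every constraint; each maps to a distinct set of atoms, giving 4 matches.

4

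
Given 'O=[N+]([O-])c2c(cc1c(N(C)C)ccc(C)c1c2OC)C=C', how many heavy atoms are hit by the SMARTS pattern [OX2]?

1

The query [OX2] means: aliphatic oxygen with two total connections — ether, hydroxyl, or ester single-bond O.
Check the 21 heavy atoms by environment: 10× c (aromatic, X3) → no; 1× N (charge +1, X3) → no; 1× O (charge -1, X1) → no; 1× O (X1) → no; 2× C (X3) → no; 1× O (X2) → match; 4× C (X4) → no; 1× N (X3) → no.
That gives 1 matching atom.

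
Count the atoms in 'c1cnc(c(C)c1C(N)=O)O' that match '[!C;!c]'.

The query [!C;!c] means: neither aliphatic nor aromatic carbon — same as [!#6].
Check the 11 heavy atoms by environment: 1× n (aromatic) → match; 5× c (aromatic) → no; 2× O → match; 2× C → no; 1× N → match.
Summing the matching environments: 1 + 2 + 1 = 4 matching atoms.

4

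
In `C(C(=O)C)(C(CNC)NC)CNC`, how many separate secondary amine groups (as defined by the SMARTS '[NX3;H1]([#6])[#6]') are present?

3

[NX3;H1]([#6])[#6] is the SMARTS for a secondary amine: a trivalent nitrogen with one H, bonded to two carbons.
The molecule carries 3 separate instances of an N-methylamino group (-NHCH3) meeting every constraint; each maps to a distinct set of atoms, giving 3 matches.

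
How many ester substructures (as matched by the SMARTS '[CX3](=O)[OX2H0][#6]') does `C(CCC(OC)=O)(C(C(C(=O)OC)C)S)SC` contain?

2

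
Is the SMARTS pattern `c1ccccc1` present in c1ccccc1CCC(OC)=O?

Yes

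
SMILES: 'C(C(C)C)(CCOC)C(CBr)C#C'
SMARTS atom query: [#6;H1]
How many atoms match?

4

The query [#6;H1] means: any carbon bearing exactly one hydrogen.
Check the 13 heavy atoms by environment: 3× C (H2) → no; 4× C (H1) → match; 3× C (H3) → no; 1× O (H0) → no; 1× C (H0) → no; 1× Br (H0) → no.
That gives 4 matching atoms.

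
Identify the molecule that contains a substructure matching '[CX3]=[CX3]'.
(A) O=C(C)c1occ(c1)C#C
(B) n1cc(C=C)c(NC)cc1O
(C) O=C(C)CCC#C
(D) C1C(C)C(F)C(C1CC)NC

B

[CX3]=[CX3] describes a non-aromatic C=C double bond between two sp2 carbons (an alkene).
(A) has an ethynyl group (-C#CH) but the C-C bond is a triple bond, not a double bond.
(B) contains a vinyl group (-CH=CH2), which satisfies every atom and bond constraint.
(C) has an ethynyl group (-C#CH) but the C-C bond is a triple bond, not a double bond.
(D) has an ethyl group (-CH2CH3) but its C-C bond is a single bond between CX4 carbons, not CX3=CX3.
So the answer is (B).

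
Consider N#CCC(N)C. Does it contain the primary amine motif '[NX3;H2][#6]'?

Yes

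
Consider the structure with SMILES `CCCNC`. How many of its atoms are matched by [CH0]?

0

The query [CH0] means: aliphatic carbon with no attached hydrogen.
Check the 5 heavy atoms by environment: 2× C (H2) → no; 1× N (H1) → no; 2× C (H3) → no.
No environment satisfies the query, so 0 matching atoms.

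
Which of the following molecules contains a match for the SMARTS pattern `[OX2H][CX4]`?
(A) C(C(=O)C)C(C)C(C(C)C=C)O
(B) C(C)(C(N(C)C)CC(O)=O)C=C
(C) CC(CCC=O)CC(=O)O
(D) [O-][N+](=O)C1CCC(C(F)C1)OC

A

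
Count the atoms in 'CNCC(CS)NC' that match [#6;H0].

The query [#6;H0] means: any carbon with no attached hydrogen.
Check the 8 heavy atoms by environment: 2× C (H2) → no; 1× C (H1) → no; 2× N (H1) → no; 2× C (H3) → no; 1× S (H1) → no.
No environment satisfies the query, so 0 matching atoms.

0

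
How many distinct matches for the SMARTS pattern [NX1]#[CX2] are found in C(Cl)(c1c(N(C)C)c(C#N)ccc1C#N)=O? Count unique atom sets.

2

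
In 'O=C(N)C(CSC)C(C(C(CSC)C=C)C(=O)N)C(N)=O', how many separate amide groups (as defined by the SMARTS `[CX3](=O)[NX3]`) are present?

3

[CX3](=O)[NX3] is the SMARTS for an amide: a carbonyl carbon bonded to a trivalent nitrogen.
The molecule carries 3 separate instances of a primary amide (-C(=O)NH2) meeting every constraint; each maps to a distinct set of atoms, giving 3 matches.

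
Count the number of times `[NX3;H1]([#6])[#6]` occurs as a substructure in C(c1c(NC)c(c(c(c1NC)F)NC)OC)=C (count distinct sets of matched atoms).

[NX3;H1]([#6])[#6] is the SMARTS for a secondary amine: a trivalent nitrogen with one H, bonded to two carbons.
The molecule carries 3 separate instances of an N-methylamino group (-NHCH3) meeting every constraint; each maps to a distinct set of atoms, giving 3 matches.

3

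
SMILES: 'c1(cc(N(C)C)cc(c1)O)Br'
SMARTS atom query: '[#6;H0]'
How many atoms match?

3

Check the 11 heavy atoms by environment: 3× c (aromatic, H1) → no; 3× c (aromatic, H0) → match; 1× N (H0) → no; 2× C (H3) → no; 1× O (H1) → no; 1× Br (H0) → no.
That gives 3 matching atoms.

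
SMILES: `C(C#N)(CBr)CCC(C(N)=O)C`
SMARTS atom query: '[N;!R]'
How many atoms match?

2

The query [N;!R] means: aliphatic nitrogen not in a ring.
Check the 12 heavy atoms by environment: 8× C (acyclic) → no; 1× Br (acyclic) → no; 2× N (acyclic) → match; 1× O (acyclic) → no.
That gives 2 matching atoms.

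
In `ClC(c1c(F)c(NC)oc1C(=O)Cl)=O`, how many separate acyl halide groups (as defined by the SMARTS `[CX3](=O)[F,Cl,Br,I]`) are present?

[CX3](=O)[F,Cl,Br,I] is the SMARTS for an acyl halide: a carbonyl carbon bonded to a halogen.
The molecule carries 2 separate instances of an acyl chloride (-C(=O)Cl) meeting every constraint; each maps to a distinct set of atoms, giving 2 matches.

2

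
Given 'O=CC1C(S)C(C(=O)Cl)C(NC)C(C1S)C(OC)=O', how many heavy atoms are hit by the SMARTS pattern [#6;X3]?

3

The query [#6;X3] means: any carbon (aromatic or not) with three total connections.
Check the 19 heavy atoms by environment: 8× C (X4) → no; 2× S (X2) → no; 3× C (X3) → match; 3× O (X1) → no; 1× O (X2) → no; 1× N (X3) → no; 1× Cl (X1) → no.
That gives 3 matching atoms.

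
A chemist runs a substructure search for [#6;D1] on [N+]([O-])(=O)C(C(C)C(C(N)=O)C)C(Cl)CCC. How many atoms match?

3

Check the 16 heavy atoms by environment: 2× C (D2) → no; 5× C (D3) → no; 3× C (D1) → match; 2× O (D1) → no; 1× N (D1) → no; 1× N (charge +1, D3) → no; 1× O (charge -1, D1) → no; 1× Cl (D1) → no.
That gives 3 matching atoms.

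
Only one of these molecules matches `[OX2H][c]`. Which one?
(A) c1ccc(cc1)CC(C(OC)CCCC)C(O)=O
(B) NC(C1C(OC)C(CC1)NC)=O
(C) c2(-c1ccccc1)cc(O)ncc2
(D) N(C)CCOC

C

[OX2H][c] describes a hydroxyl oxygen attached to an aromatic carbon (a phenol).
(A) has a methoxy ether (-OCH3) but the oxygen has H0, not H1.
(B) has a methoxy ether (-OCH3) but the oxygen has H0, not H1.
(C) contains a hydroxyl group (-OH), which satisfies every atom and bond constraint.
(D) has a methoxy ether (-OCH3) but the oxygen has H0, not H1.
So the answer is (C).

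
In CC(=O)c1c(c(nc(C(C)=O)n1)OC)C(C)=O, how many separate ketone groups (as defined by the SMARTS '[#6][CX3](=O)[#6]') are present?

3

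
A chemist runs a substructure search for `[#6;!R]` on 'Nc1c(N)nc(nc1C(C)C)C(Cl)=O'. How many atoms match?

Check the 14 heavy atoms by environment: 2× n (aromatic, in 6-ring) → no; 4× c (aromatic, in 6-ring) → no; 2× N (acyclic) → no; 4× C (acyclic) → match; 1× O (acyclic) → no; 1× Cl (acyclic) → no.
That gives 4 matching atoms.

4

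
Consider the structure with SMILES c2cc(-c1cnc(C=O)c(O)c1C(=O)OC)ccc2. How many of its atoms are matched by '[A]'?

7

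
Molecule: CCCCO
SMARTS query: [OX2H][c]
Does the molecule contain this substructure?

No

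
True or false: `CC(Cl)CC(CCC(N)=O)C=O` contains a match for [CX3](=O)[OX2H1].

False

The pattern [CX3](=O)[OX2H1] describes an sp2 carbon double-bonded to O and single-bonded to an -OH oxygen — a carboxylic acid.
The closest candidate here is a primary amide (-C(=O)NH2), but the carbonyl is bonded to N, not to an -OH oxygen. No other fragment satisfies the full query, so there is no match.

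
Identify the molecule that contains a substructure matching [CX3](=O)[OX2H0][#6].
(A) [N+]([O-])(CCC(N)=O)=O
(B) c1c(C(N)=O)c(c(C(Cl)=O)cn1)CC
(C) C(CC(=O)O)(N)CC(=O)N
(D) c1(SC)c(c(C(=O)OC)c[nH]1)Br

D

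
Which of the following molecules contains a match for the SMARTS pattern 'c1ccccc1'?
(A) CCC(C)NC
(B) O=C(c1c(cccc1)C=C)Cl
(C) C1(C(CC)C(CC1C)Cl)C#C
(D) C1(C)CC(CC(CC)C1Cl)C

B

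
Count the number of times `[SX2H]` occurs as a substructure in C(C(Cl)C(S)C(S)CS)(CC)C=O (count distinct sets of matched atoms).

[SX2H] is the SMARTS for a thiol: an aliphatic sulfur with two connections, one being H.
The molecule carries 3 separate instances of a thiol (-SH) meeting every constraint; each maps to a distinct set of atoms, giving 3 matches.

3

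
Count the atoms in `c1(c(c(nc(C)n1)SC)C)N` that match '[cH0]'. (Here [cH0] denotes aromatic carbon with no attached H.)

4

The query [cH0] means: aromatic carbon with no attached hydrogen (substituted or ring-fusion).
Check the 11 heavy atoms by environment: 2× n (aromatic, H0) → no; 4× c (aromatic, H0) → match; 1× N (H2) → no; 3× C (H3) → no; 1× S (H0) → no.
That gives 4 matching atoms.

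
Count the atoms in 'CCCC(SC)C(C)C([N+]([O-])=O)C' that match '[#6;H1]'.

3

The query [#6;H1] means: any carbon bearing exactly one hydrogen.
Check the 13 heavy atoms by environment: 4× C (H3) → no; 2× C (H2) → no; 3× C (H1) → match; 1× S (H0) → no; 1× N (charge +1, H0) → no; 1× O (charge -1, H0) → no; 1× O (H0) → no.
That gives 3 matching atoms.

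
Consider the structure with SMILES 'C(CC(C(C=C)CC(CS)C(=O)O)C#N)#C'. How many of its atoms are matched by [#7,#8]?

Check the 16 heavy atoms by environment: 12× C → no; 2× O → match; 1× S → no; 1× N → match.
Summing the matching environments: 2 + 1 = 3 matching atoms.

3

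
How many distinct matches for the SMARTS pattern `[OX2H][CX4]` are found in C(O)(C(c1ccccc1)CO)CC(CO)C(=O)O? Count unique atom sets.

[OX2H][CX4] is the SMARTS for an aliphatic alcohol: a hydroxyl oxygen bound to an sp3 (X4) carbon.
The molecule carries 3 separate instances of a hydroxyl group (-OH) meeting every constraint; each maps to a distinct set of atoms, giving 3 matches.

3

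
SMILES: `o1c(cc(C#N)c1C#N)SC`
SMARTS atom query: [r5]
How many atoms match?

5

Check the 11 heavy atoms by environment: 1× o (aromatic, in 5-ring) → match; 4× c (aromatic, in 5-ring) → match; 3× C (acyclic) → no; 2× N (acyclic) → no; 1× S (acyclic) → no.
Summing the matching environments: 1 + 4 = 5 matching atoms.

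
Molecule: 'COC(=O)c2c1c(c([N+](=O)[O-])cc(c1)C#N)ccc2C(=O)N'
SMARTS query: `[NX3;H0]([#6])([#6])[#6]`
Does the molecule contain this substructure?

No

The pattern [NX3;H0]([#6])([#6])[#6] describes a trivalent nitrogen with no H, bonded to three carbons — a tertiary amine.
The closest candidate here is a primary amide (-C(=O)NH2), but the amide nitrogen has H2 and only one carbon neighbour. No other fragment satisfies the full query, so there is no match.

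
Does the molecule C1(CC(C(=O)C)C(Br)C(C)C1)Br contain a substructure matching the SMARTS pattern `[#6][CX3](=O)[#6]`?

Yes

The pattern [#6][CX3](=O)[#6] describes a carbonyl carbon (no H) flanked by two carbons — a ketone.
The molecule carries an acetyl/ketone group (-C(=O)CH3), whose atoms satisfy every constraint of the query, so the pattern matches.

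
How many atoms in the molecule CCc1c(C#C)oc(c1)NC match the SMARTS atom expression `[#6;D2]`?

3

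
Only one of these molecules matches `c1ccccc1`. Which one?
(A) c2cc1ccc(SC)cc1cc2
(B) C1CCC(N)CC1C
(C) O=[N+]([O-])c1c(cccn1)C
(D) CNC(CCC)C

A

c1ccccc1 describes six aromatic carbons in a ring (a benzene ring).
(A) contains the required atom environment, so the pattern matches.
(B) has a methyl group (-CH3) but no six-membered all-carbon aromatic ring is present.
(C) has a methyl group (-CH3) but no six-membered all-carbon aromatic ring is present.
(D) has a methyl group (-CH3) but no six-membered all-carbon aromatic ring is present.
So the answer is (A).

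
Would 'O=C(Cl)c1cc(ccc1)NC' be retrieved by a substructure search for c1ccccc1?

Yes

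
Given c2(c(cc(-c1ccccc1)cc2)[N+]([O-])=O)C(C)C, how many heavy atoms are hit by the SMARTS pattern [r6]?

12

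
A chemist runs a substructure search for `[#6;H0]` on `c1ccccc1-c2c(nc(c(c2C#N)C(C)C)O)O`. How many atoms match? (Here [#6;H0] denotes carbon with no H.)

The query [#6;H0] means: any carbon with no attached hydrogen.
Check the 19 heavy atoms by environment: 1× n (aromatic, H0) → no; 6× c (aromatic, H0) → match; 1× C (H1) → no; 2× C (H3) → no; 5× c (aromatic, H1) → no; 1× C (H0) → match; 1× N (H0) → no; 2× O (H1) → no.
Summing the matching environments: 6 + 1 = 7 matching atoms.

7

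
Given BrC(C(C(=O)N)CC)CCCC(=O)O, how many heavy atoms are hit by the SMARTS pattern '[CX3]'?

2

The query [CX3] means: C with X3: aliphatic carbon with exactly 3 total connections.
Check the 14 heavy atoms by environment: 7× C (X4) → no; 2× C (X3) → match; 2× O (X1) → no; 1× O (X2) → no; 1× N (X3) → no; 1× Br (X1) → no.
That gives 2 matching atoms.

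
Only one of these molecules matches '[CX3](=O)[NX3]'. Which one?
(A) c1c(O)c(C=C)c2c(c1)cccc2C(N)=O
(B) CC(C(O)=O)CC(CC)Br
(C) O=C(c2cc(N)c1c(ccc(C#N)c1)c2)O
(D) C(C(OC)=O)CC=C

[CX3](=O)[NX3] describes a carbonyl carbon bonded to a trivalent nitrogen (an amide).
(A) contains a primary amide (-C(=O)NH2), which satisfies every atom and bond constraint.
(B) has a carboxylic acid group (-C(=O)OH) but the carbonyl is bonded to O, not to an NX3 nitrogen.
(C) has a carboxylic acid group (-C(=O)OH) but the carbonyl is bonded to O, not to an NX3 nitrogen.
(D) has a methyl-ester group (-C(=O)OCH3) but the carbonyl is bonded to O, not to an NX3 nitrogen.
So the answer is (A).

A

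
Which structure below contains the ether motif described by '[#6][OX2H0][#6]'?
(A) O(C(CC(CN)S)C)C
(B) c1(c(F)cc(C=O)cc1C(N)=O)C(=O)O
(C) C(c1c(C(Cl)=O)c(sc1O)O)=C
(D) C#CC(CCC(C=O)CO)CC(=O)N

A

[#6][OX2H0][#6] describes an aliphatic oxygen bridging two carbons with no H on the oxygen (an ether).
(A) contains a methoxy ether (-OCH3), which satisfies every atom and bond constraint.
(B) has a carboxylic acid group (-C(=O)OH) but the -OH oxygen has H1; the =O is OX1, not OX2.
(C) has a hydroxyl group (-OH) but the oxygen has H1, not H0 bridging two carbons.
(D) has a hydroxyl group (-OH) but the oxygen has H1, not H0 bridging two carbons.
So the answer is (A).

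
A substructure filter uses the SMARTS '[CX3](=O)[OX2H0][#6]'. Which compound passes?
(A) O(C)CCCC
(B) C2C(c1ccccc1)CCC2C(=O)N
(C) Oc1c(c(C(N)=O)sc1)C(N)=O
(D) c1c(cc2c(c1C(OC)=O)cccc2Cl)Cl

D

[CX3](=O)[OX2H0][#6] describes a carbonyl carbon bonded to an oxygen that is itself bonded to carbon (no H on that O) (an ester).
(A) has a methoxy ether (-OCH3) but the ether oxygen is not adjacent to a C=O carbon.
(B) has a primary amide (-C(=O)NH2) but the carbonyl is bonded to N, not to an O-C linkage.
(C) has a primary amide (-C(=O)NH2) but the carbonyl is bonded to N, not to an O-C linkage.
(D) contains a methyl-ester group (-C(=O)OCH3), which satisfies every atom and bond constraint.
So the answer is (D).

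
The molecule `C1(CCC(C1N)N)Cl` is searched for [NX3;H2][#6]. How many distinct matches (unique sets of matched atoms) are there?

2

[NX3;H2][#6] is the SMARTS for a primary amine: a trivalent nitrogen with two H attached to carbon.
The molecule carries 2 separate instances of a primary amino group (-NH2) meeting every constraint; each maps to a distinct set of atoms, giving 2 matches.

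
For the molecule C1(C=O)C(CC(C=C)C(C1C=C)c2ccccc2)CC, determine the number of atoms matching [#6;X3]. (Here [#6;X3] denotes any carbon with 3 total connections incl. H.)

11

The query [#6;X3] means: any carbon (aromatic or not) with three total connections.
Check the 20 heavy atoms by environment: 8× C (X4) → no; 6× c (aromatic, X3) → match; 5× C (X3) → match; 1× O (X1) → no.
Summing the matching environments: 6 + 5 = 11 matching atoms.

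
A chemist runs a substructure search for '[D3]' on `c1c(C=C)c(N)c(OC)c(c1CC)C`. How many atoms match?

5

The query [D3] means: atom with exactly three heavy-atom neighbours.
Check the 14 heavy atoms by environment: 5× c (aromatic, D3) → match; 1× c (aromatic, D2) → no; 2× C (D2) → no; 4× C (D1) → no; 1× O (D2) → no; 1× N (D1) → no.
That gives 5 matching atoms.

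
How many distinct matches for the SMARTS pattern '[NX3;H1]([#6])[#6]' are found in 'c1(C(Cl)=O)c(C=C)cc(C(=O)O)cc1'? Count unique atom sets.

0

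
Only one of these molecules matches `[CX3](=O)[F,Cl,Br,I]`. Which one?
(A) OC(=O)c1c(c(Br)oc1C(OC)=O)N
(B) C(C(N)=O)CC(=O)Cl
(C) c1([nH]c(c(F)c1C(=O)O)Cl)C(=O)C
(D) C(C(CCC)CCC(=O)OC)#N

B

[CX3](=O)[F,Cl,Br,I] describes a carbonyl carbon bonded to a halogen (an acyl halide).
(A) has a methyl-ester group (-C(=O)OCH3) but the carbonyl is bonded to -O-C, not to a halogen.
(B) contains an acyl chloride (-C(=O)Cl), which satisfies every atom and bond constraint.
(C) has a carboxylic acid group (-C(=O)OH) but the carbonyl is bonded to -OH, not to a halogen.
(D) has a methyl-ester group (-C(=O)OCH3) but the carbonyl is bonded to -O-C, not to a halogen.
So the answer is (B).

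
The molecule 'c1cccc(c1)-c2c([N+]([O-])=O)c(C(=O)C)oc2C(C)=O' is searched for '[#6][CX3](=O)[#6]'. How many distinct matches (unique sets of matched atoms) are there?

2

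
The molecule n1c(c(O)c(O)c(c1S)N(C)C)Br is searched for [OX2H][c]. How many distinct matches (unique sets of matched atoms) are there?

2

[OX2H][c] is the SMARTS for a phenol: a hydroxyl oxygen attached to an aromatic carbon.
The molecule carries 2 separate instances of a hydroxyl group (-OH) meeting every constraint; each maps to a distinct set of atoms, giving 2 matches.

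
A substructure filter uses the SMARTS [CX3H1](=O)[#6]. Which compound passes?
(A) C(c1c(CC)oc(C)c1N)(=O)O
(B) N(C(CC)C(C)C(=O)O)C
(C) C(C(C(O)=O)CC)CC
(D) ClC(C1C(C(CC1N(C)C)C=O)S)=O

D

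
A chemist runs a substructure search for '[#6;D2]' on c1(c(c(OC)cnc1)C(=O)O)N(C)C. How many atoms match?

The query [#6;D2] means: any carbon bonded to exactly two heavy atoms.
Check the 14 heavy atoms by environment: 1× n (aromatic, D2) → no; 2× c (aromatic, D2) → match; 3× c (aromatic, D3) → no; 1× O (D2) → no; 3× C (D1) → no; 1× N (D3) → no; 1× C (D3) → no; 2× O (D1) → no.
That gives 2 matching atoms.

2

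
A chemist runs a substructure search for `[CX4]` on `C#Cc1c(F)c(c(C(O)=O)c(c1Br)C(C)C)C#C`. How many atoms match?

The query [CX4] means: C with X4: aliphatic carbon with exactly 4 total connections (bonds + H).
Check the 18 heavy atoms by environment: 6× c (aromatic, X3) → no; 4× C (X2) → no; 1× C (X3) → no; 1× O (X1) → no; 1× O (X2) → no; 1× F (X1) → no; 3× C (X4) → match; 1× Br (X1) → no.
That gives 3 matching atoms.

3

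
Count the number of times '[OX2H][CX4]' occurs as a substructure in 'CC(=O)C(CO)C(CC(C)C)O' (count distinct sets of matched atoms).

2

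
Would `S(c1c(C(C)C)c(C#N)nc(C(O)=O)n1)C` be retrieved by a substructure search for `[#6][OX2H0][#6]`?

The pattern [#6][OX2H0][#6] describes an aliphatic oxygen bridging two carbons with no H on the oxygen — an ether.
The closest candidate here is a carboxylic acid group (-C(=O)OH), but the -OH oxygen has H1; the =O is OX1, not OX2. No other fragment satisfies the full query, so there is no match.

No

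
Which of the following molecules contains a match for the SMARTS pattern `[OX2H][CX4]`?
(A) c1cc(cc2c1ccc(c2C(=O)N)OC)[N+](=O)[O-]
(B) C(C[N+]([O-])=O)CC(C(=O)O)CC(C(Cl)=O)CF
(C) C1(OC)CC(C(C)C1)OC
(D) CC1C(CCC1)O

D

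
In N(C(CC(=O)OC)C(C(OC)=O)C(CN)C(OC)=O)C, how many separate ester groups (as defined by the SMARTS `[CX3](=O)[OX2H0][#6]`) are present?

3

[CX3](=O)[OX2H0][#6] is the SMARTS for an ester: a carbonyl carbon bonded to an oxygen that is itself bonded to carbon (no H on that O).
The molecule carries 3 separate instances of a methyl-ester group (-C(=O)OCH3) meeting every constraint; each maps to a distinct set of atoms, giving 3 matches.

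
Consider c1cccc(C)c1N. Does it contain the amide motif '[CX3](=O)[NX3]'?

No

The pattern [CX3](=O)[NX3] describes a carbonyl carbon bonded to a trivalent nitrogen — an amide.
The closest candidate here is a primary amino group (-NH2), but the -NH2 is not attached to a carbonyl carbon. No other fragment satisfies the full query, so there is no match.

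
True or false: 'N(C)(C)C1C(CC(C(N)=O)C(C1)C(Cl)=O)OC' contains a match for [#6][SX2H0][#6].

False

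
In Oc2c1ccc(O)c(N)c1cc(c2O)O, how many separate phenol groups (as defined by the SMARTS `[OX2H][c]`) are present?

4

[OX2H][c] is the SMARTS for a phenol: a hydroxyl oxygen attached to an aromatic carbon.
The molecule carries 4 separate instances of a hydroxyl group (-OH) meeting every constraint; each maps to a distinct set of atoms, giving 4 matches.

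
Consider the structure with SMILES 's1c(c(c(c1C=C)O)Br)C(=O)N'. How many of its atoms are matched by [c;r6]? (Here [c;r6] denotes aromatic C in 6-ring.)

0

The query [c;r6] means: aromatic carbon that belongs to a six-membered ring.
Check the 12 heavy atoms by environment: 1× s (aromatic, in 5-ring) → no; 4× c (aromatic, in 5-ring) → no; 3× C (acyclic) → no; 2× O (acyclic) → no; 1× N (acyclic) → no; 1× Br (acyclic) → no.
No environment satisfies the query, so 0 matching atoms.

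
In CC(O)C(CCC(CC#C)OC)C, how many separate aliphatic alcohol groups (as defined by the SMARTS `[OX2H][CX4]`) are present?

1

[OX2H][CX4] is the SMARTS for an aliphatic alcohol: a hydroxyl oxygen bound to an sp3 (X4) carbon.
Exactly one fragment in the molecule meets all constraints, giving 1 match.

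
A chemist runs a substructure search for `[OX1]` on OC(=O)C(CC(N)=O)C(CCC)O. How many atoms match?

The query [OX1] means: aliphatic oxygen with one total connection — typically a carbonyl =O or an oxide.
Check the 13 heavy atoms by environment: 6× C (X4) → no; 2× O (X2) → no; 2× C (X3) → no; 2× O (X1) → match; 1× N (X3) → no.
That gives 2 matching atoms.

2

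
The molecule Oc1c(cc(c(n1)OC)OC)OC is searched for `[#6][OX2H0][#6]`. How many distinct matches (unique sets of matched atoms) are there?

[#6][OX2H0][#6] is the SMARTS for an ether: an aliphatic oxygen bridging two carbons with no H on the oxygen.
The molecule carries 3 separate instances of a methoxy ether (-OCH3) meeting every constraint; each maps to a distinct set of atoms, giving 3 matches.

3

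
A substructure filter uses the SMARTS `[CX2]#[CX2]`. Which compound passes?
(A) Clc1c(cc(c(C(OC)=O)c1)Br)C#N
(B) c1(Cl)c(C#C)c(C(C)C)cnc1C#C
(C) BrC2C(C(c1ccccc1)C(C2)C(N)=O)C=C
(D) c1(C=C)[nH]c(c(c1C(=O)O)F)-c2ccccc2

B

[CX2]#[CX2] describes a carbon-carbon triple bond (an alkyne).
(A) has a nitrile (-C#N) but the triple bond is C#N, not C#C.
(B) contains an ethynyl group (-C#CH), which satisfies every atom and bond constraint.
(C) has a vinyl group (-CH=CH2) but the C=C is a double bond; both carbons are CX3, not CX2.
(D) has a vinyl group (-CH=CH2) but the C=C is a double bond; both carbons are CX3, not CX2.
So the answer is (B).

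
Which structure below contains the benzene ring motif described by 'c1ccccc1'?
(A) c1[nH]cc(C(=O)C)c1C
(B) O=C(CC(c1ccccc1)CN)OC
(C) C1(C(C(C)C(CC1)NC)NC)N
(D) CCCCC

c1ccccc1 describes six aromatic carbons in a ring (a benzene ring).
(A) has a methyl group (-CH3) but no six-membered all-carbon aromatic ring is present.
(B) contains a phenyl ring, which satisfies every atom and bond constraint.
(C) has a methyl group (-CH3) but no six-membered all-carbon aromatic ring is present.
(D) has a methyl group (-CH3) but no six-membered all-carbon aromatic ring is present.
So the answer is (B).

B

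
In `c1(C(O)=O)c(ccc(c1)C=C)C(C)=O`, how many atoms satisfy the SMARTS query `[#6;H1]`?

Check the 14 heavy atoms by environment: 3× c (aromatic, H1) → match; 3× c (aromatic, H0) → no; 2× C (H0) → no; 2× O (H0) → no; 1× O (H1) → no; 1× C (H3) → no; 1× C (H1) → match; 1× C (H2) → no.
Summing the matching environments: 3 + 1 = 4 matching atoms.

4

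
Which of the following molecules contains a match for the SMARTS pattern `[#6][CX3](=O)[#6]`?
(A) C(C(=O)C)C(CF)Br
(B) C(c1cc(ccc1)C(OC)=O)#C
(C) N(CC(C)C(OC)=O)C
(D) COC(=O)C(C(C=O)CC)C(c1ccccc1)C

[#6][CX3](=O)[#6] describes a carbonyl carbon (no H) flanked by two carbons (a ketone).
(A) contains an acetyl/ketone group (-C(=O)CH3), which satisfies every atom and bond constraint.
(B) has a methyl-ester group (-C(=O)OCH3) but one neighbour of the carbonyl carbon is O, not C.
(C) has a methyl-ester group (-C(=O)OCH3) but one neighbour of the carbonyl carbon is O, not C.
(D) has an aldehyde (-CHO) but the carbonyl carbon has H1, so it is not flanked by two carbons.
So the answer is (A).

A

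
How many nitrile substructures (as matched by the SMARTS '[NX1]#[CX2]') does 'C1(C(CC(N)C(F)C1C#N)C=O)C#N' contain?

[NX1]#[CX2] is the SMARTS for a nitrile: a nitrogen triple-bonded to a two-connected carbon.
The molecule carries 2 separate instances of a nitrile (-C#N) meeting every constraint; each maps to a distinct set of atoms, giving 2 matches.

2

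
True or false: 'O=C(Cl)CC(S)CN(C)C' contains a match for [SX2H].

True

The pattern [SX2H] describes an aliphatic sulfur with two connections, one being H — a thiol.
The molecule carries a thiol (-SH), whose atoms satisfy every constraint of the query, so the pattern matches.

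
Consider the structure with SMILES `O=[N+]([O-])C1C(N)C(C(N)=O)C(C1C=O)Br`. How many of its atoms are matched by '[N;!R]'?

Check the 15 heavy atoms by environment: 5× C (in 5-ring) → no; 1× Br (acyclic) → no; 2× N (acyclic) → match; 1× N (charge +1, acyclic) → match; 1× O (charge -1, acyclic) → no; 3× O (acyclic) → no; 2× C (acyclic) → no.
Summing the matching environments: 2 + 1 = 3 matching atoms.

3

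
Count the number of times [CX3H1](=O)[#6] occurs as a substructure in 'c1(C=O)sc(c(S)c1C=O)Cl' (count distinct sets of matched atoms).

[CX3H1](=O)[#6] is the SMARTS for an aldehyde: an sp2 carbon with one H, double-bonded to O and single-bonded to carbon.
The molecule carries 2 separate instances of an aldehyde (-CHO) meeting every constraint; each maps to a distinct set of atoms, giving 2 matches.

2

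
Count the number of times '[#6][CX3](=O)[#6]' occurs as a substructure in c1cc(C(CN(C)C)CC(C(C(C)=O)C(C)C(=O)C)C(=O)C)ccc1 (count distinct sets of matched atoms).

[#6][CX3](=O)[#6] is the SMARTS for a ketone: a carbonyl carbon (no H) flanked by two carbons.
The molecule carries 3 separate instances of an acetyl/ketone group (-C(=O)CH3) meeting every constraint; each maps to a distinct set of atoms, giving 3 matches.

3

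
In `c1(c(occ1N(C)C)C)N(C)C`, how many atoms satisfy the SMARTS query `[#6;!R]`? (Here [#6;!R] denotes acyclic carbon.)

Check the 12 heavy atoms by environment: 1× o (aromatic, in 5-ring) → no; 4× c (aromatic, in 5-ring) → no; 5× C (acyclic) → match; 2× N (acyclic) → no.
That gives 5 matching atoms.

5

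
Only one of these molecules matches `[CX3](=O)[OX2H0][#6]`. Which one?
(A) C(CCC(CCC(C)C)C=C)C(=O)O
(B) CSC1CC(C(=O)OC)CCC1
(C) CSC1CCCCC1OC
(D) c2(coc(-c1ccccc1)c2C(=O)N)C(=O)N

B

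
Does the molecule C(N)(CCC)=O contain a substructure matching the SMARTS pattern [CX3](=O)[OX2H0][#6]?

No

The pattern [CX3](=O)[OX2H0][#6] describes a carbonyl carbon bonded to an oxygen that is itself bonded to carbon (no H on that O) — an ester.
The closest candidate here is a primary amide (-C(=O)NH2), but the carbonyl is bonded to N, not to an O-C linkage. No other fragment satisfies the full query, so there is no match.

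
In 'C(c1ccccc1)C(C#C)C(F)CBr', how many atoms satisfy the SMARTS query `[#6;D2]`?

8

Check the 14 heavy atoms by environment: 3× C (D2) → match; 2× C (D3) → no; 1× c (aromatic, D3) → no; 5× c (aromatic, D2) → match; 1× Br (D1) → no; 1× C (D1) → no; 1× F (D1) → no.
Summing the matching environments: 3 + 5 = 8 matching atoms.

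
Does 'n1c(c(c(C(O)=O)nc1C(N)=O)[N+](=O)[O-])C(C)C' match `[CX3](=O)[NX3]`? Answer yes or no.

Yes

The pattern [CX3](=O)[NX3] describes a carbonyl carbon bonded to a trivalent nitrogen — an amide.
The molecule carries a primary amide (-C(=O)NH2), whose atoms satisfy every constraint of the query, so the pattern matches.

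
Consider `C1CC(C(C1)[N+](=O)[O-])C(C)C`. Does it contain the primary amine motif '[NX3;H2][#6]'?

The pattern [NX3;H2][#6] describes a trivalent nitrogen with two H attached to carbon — a primary amine.
The closest candidate here is a nitro group (-[N+](=O)[O-]), but the nitrogen is [N+] with no H, not NX3H2. No other fragment satisfies the full query, so there is no match.

No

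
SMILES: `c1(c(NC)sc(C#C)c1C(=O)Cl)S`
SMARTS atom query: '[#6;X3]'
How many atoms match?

5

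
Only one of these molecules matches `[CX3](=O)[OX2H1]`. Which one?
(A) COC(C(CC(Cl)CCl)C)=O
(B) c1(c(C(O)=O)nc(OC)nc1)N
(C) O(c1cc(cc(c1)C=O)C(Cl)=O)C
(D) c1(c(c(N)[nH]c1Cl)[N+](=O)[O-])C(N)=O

B

[CX3](=O)[OX2H1] describes an sp2 carbon double-bonded to O and single-bonded to an -OH oxygen (a carboxylic acid).
(A) has a methyl-ester group (-C(=O)OCH3) but the singly-bonded O has no H (OX2H0, not OX2H1).
(B) contains a carboxylic acid group (-C(=O)OH), which satisfies every atom and bond constraint.
(C) has an acyl chloride (-C(=O)Cl) but the carbonyl is bonded to Cl, not to an -OH oxygen.
(D) has a primary amide (-C(=O)NH2) but the carbonyl is bonded to N, not to an -OH oxygen.
So the answer is (B).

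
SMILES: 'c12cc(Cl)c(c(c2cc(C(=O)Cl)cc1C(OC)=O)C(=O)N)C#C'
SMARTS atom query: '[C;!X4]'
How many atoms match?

5

The query [C;!X4] means: aliphatic carbon that does not have four total connections.
Check the 23 heavy atoms by environment: 10× c (aromatic, X3) → no; 3× C (X3) → match; 3× O (X1) → no; 1× N (X3) → no; 2× Cl (X1) → no; 2× C (X2) → match; 1× O (X2) → no; 1× C (X4) → no.
Summing the matching environments: 3 + 2 = 5 matching atoms.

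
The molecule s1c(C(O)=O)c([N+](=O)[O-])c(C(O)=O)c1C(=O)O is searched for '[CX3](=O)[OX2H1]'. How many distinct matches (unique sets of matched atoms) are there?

[CX3](=O)[OX2H1] is the SMARTS for a carboxylic acid: an sp2 carbon double-bonded to O and single-bonded to an -OH oxygen.
The molecule carries 3 separate instances of a carboxylic acid group (-C(=O)OH) meeting every constraint; each maps to a distinct set of atoms, giving 3 matches.

3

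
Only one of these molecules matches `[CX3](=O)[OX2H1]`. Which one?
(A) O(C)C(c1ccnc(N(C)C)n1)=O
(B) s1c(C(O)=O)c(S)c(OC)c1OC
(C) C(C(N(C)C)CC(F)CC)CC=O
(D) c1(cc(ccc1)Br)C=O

[CX3](=O)[OX2H1] describes an sp2 carbon double-bonded to O and single-bonded to an -OH oxygen (a carboxylic acid).
(A) has a methyl-ester group (-C(=O)OCH3) but the singly-bonded O has no H (OX2H0, not OX2H1).
(B) contains a carboxylic acid group (-C(=O)OH), which satisfies every atom and bond constraint.
(C) has an aldehyde (-CHO) but there is no singly-bonded oxygen on the carbonyl carbon.
(D) has an aldehyde (-CHO) but there is no singly-bonded oxygen on the carbonyl carbon.
So the answer is (B).

B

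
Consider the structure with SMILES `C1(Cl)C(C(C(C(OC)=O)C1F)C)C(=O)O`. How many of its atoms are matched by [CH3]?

Check the 15 heavy atoms by environment: 5× C (H1) → no; 1× Cl (H0) → no; 2× C (H3) → match; 2× C (H0) → no; 3× O (H0) → no; 1× O (H1) → no; 1× F (H0) → no.
That gives 2 matching atoms.

2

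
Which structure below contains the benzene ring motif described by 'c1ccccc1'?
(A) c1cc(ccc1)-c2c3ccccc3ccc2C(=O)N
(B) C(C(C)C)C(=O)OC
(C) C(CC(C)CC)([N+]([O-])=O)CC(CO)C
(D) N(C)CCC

c1ccccc1 describes six aromatic carbons in a ring (a benzene ring).
(A) contains a phenyl ring, which satisfies every atom and bond constraint.
(B) has a methyl group (-CH3) but no six-membered all-carbon aromatic ring is present.
(C) has a methyl group (-CH3) but no six-membered all-carbon aromatic ring is present.
(D) has a methyl group (-CH3) but no six-membered all-carbon aromatic ring is present.
So the answer is (A).

A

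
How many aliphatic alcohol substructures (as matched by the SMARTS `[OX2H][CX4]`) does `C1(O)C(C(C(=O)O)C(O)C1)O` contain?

[OX2H][CX4] is the SMARTS for an aliphatic alcohol: a hydroxyl oxygen bound to an sp3 (X4) carbon.
The molecule carries 3 separate instances of a hydroxyl group (-OH) meeting every constraint; each maps to a distinct set of atoms, giving 3 matches.

3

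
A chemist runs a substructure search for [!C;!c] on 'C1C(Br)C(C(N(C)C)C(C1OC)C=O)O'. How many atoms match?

Check the 15 heavy atoms by environment: 10× C → no; 3× O → match; 1× N → match; 1× Br → match.
Summing the matching environments: 3 + 1 + 1 = 5 matching atoms.

5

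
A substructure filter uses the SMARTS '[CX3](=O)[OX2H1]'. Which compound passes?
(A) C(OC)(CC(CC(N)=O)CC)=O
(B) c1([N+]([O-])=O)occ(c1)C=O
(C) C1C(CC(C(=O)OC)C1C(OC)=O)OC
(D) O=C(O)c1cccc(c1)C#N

[CX3](=O)[OX2H1] describes an sp2 carbon double-bonded to O and single-bonded to an -OH oxygen (a carboxylic acid).
(A) has a primary amide (-C(=O)NH2) but the carbonyl is bonded to N, not to an -OH oxygen.
(B) has an aldehyde (-CHO) but there is no singly-bonded oxygen on the carbonyl carbon.
(C) has a methyl-ester group (-C(=O)OCH3) but the singly-bonded O has no H (OX2H0, not OX2H1).
(D) contains a carboxylic acid group (-C(=O)OH), which satisfies every atom and bond constraint.
So the answer is (D).

D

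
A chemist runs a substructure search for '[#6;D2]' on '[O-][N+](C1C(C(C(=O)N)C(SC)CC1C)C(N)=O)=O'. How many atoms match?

1

The query [#6;D2] means: any carbon bonded to exactly two heavy atoms.
Check the 18 heavy atoms by environment: 7× C (D3) → no; 1× C (D2) → match; 2× C (D1) → no; 1× N (charge +1, D3) → no; 1× O (charge -1, D1) → no; 3× O (D1) → no; 2× N (D1) → no; 1× S (D2) → no.
That gives 1 matching atom.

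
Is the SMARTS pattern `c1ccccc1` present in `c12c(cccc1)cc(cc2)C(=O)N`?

Yes

The pattern c1ccccc1 describes six aromatic carbons in a ring — a benzene ring.
The required atom environment is present in the molecule, so the pattern matches.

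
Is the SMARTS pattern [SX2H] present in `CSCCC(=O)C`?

No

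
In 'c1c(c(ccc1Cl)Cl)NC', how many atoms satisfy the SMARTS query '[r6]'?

6

Check the 10 heavy atoms by environment: 6× c (aromatic, in 6-ring) → match; 1× N (acyclic) → no; 1× C (acyclic) → no; 2× Cl (acyclic) → no.
That gives 6 matching atoms.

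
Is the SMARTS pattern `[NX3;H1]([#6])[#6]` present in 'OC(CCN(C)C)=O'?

The pattern [NX3;H1]([#6])[#6] describes a trivalent nitrogen with one H, bonded to two carbons — a secondary amine.
The closest candidate here is a dimethylamino group (-N(CH3)2), but the nitrogen has H0, not H1. No other fragment satisfies the full query, so there is no match.

No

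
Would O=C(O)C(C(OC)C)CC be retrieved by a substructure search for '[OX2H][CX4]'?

The pattern [OX2H][CX4] describes a hydroxyl oxygen bound to an sp3 (X4) carbon — an aliphatic alcohol.
The closest candidate here is a methoxy ether (-OCH3), but the oxygen has H0 (ether), not H1. No other fragment satisfies the full query, so there is no match.

No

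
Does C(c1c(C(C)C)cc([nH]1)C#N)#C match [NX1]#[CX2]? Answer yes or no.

The pattern [NX1]#[CX2] describes a nitrogen triple-bonded to a two-connected carbon — a nitrile.
The molecule carries a nitrile (-C#N), whose atoms satisfy every constraint of the query, so the pattern matches.

Yes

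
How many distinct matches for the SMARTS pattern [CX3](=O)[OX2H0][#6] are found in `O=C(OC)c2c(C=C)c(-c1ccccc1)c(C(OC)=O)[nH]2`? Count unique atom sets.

[CX3](=O)[OX2H0][#6] is the SMARTS for an ester: a carbonyl carbon bonded to an oxygen that is itself bonded to carbon (no H on that O).
The molecule carries 2 separate instances of a methyl-ester group (-C(=O)OCH3) meeting every constraint; each maps to a distinct set of atoms, giving 2 matches.

2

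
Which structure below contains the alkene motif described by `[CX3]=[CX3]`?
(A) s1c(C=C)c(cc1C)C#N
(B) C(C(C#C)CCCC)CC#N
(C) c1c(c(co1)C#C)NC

[CX3]=[CX3] describes a non-aromatic C=C double bond between two sp2 carbons (an alkene).
(A) contains a vinyl group (-CH=CH2), which satisfies every atom and bond constraint.
(B) has an ethynyl group (-C#CH) but the C-C bond is a triple bond, not a double bond.
(C) has an ethynyl group (-C#CH) but the C-C bond is a triple bond, not a double bond.
So the answer is (A).

A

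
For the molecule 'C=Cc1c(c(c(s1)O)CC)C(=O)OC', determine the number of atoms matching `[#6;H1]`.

1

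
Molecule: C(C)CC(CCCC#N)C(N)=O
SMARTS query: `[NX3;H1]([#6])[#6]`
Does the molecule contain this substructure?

The pattern [NX3;H1]([#6])[#6] describes a trivalent nitrogen with one H, bonded to two carbons — a secondary amine.
The closest candidate here is a primary amide (-C(=O)NH2), but the -C(=O)NH2 nitrogen has H2, not H1. No other fragment satisfies the full query, so there is no match.

No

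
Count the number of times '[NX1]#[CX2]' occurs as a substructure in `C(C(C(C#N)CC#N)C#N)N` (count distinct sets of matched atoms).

[NX1]#[CX2] is the SMARTS for a nitrile: a nitrogen triple-bonded to a two-connected carbon.
The molecule carries 3 separate instances of a nitrile (-C#N) meeting every constraint; each maps to a distinct set of atoms, giving 3 matches.

3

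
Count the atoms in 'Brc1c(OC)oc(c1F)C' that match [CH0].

The query [CH0] means: aliphatic carbon with no attached hydrogen.
Check the 10 heavy atoms by environment: 1× o (aromatic, H0) → no; 4× c (aromatic, H0) → no; 1× Br (H0) → no; 1× O (H0) → no; 2× C (H3) → no; 1× F (H0) → no.
No environment satisfies the query, so 0 matching atoms.

0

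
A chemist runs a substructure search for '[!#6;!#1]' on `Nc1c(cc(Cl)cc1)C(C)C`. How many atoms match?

Check the 11 heavy atoms by environment: 6× c (aromatic) → no; 3× C → no; 1× Cl → match; 1× N → match.
Summing the matching environments: 1 + 1 = 2 matching atoms.

2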